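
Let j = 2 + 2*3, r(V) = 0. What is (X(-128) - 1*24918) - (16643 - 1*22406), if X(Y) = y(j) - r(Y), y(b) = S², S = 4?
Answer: -19139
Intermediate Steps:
j = 8 (j = 2 + 6 = 8)
y(b) = 16 (y(b) = 4² = 16)
X(Y) = 16 (X(Y) = 16 - 1*0 = 16 + 0 = 16)
(X(-128) - 1*24918) - (16643 - 1*22406) = (16 - 1*24918) - (16643 - 1*22406) = (16 - 24918) - (16643 - 22406) = -24902 - 1*(-5763) = -24902 + 5763 = -19139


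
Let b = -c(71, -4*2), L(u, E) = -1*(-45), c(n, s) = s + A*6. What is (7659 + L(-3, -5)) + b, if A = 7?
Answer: 7670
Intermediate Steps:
c(n, s) = 42 + s (c(n, s) = s + 7*6 = s + 42 = 42 + s)
L(u, E) = 45
b = -34 (b = -(42 - 4*2) = -(42 - 8) = -1*34 = -34)
(7659 + L(-3, -5)) + b = (7659 + 45) - 34 = 7704 - 34 = 7670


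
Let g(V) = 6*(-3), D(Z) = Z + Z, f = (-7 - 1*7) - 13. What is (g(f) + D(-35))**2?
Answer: 7744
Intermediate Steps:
f = -27 (f = (-7 - 7) - 13 = -14 - 13 = -27)
D(Z) = 2*Z
g(V) = -18
(g(f) + D(-35))**2 = (-18 + 2*(-35))**2 = (-18 - 70)**2 = (-88)**2 = 7744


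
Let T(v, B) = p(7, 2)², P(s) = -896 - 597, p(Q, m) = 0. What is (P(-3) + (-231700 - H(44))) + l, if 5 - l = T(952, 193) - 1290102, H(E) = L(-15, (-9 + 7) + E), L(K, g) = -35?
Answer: 1056949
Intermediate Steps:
H(E) = -35
P(s) = -1493
T(v, B) = 0 (T(v, B) = 0² = 0)
l = 1290107 (l = 5 - (0 - 1290102) = 5 - 1*(-1290102) = 5 + 1290102 = 1290107)
(P(-3) + (-231700 - H(44))) + l = (-1493 + (-231700 - 1*(-35))) + 1290107 = (-1493 + (-231700 + 35)) + 1290107 = (-1493 - 231665) + 1290107 = -233158 + 1290107 = 1056949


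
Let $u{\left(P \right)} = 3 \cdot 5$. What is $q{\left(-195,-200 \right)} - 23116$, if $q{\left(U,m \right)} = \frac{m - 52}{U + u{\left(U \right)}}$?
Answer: $- \frac{115573}{5} \approx -23115.0$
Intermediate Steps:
$u{\left(P \right)} = 15$
$q{\left(U,m \right)} = \frac{-52 + m}{15 + U}$ ($q{\left(U,m \right)} = \frac{m - 52}{U + 15} = \frac{-52 + m}{15 + U}$)
$q{\left(-195,-200 \right)} - 23116 = \frac{-52 - 200}{15 - 195} - 23116 = \frac{1}{-180} \left(-252\right) - 23116 = \left(- \frac{1}{180}\right) \left(-252\right) - 23116 = \frac{7}{5} - 23116 = - \frac{115573}{5}$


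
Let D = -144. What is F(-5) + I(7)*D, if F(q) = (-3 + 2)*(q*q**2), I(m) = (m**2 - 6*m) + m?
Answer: -1891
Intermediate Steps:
I(m) = m**2 - 5*m
F(q) = -q**3
F(-5) + I(7)*D = -1*(-5)**3 + (7*(-5 + 7))*(-144) = -1*(-125) + (7*2)*(-144) = 125 + 14*(-144) = 125 - 2016 = -1891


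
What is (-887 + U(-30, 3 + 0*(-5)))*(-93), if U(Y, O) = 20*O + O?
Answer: 76632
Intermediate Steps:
U(Y, O) = 21*O
(-887 + U(-30, 3 + 0*(-5)))*(-93) = (-887 + 21*(3 + 0*(-5)))*(-93) = (-887 + 21*(3 + 0))*(-93) = (-887 + 21*3)*(-93) = (-887 + 63)*(-93) = -824*(-93) = 76632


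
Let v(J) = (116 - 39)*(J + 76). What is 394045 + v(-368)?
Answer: 371561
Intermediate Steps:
v(J) = 5852 + 77*J (v(J) = 77*(76 + J) = 5852 + 77*J)
394045 + v(-368) = 394045 + (5852 + 77*(-368)) = 394045 + (5852 - 28336) = 394045 - 22484 = 371561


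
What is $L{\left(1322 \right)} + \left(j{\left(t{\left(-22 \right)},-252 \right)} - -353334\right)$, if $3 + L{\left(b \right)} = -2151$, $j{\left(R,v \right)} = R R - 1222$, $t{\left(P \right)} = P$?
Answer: $350442$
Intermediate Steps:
$j{\left(R,v \right)} = -1222 + R^{2}$ ($j{\left(R,v \right)} = R^{2} - 1222 = -1222 + R^{2}$)
$L{\left(b \right)} = -2154$ ($L{\left(b \right)} = -3 - 2151 = -2154$)
$L{\left(1322 \right)} + \left(j{\left(t{\left(-22 \right)},-252 \right)} - -353334\right) = -2154 - \left(-352112 - 484\right) = -2154 + \left(\left(-1222 + 484\right) + 353334\right) = -2154 + \left(-738 + 353334\right) = -2154 + 352596 = 350442$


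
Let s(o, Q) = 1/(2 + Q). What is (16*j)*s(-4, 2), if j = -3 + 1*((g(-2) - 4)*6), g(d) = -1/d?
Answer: -96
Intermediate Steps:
j = -24 (j = -3 + 1*((-1/(-2) - 4)*6) = -3 + 1*((-1*(-1/2) - 4)*6) = -3 + 1*((1/2 - 4)*6) = -3 + 1*(-7/2*6) = -3 + 1*(-21) = -3 - 21 = -24)
(16*j)*s(-4, 2) = (16*(-24))/(2 + 2) = -384/4 = -384*1/4 = -96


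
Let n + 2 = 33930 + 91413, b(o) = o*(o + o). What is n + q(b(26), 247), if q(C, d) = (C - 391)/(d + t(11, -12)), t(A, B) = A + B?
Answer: 30834847/246 ≈ 1.2534e+5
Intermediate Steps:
b(o) = 2*o**2 (b(o) = o*(2*o) = 2*o**2)
q(C, d) = (-391 + C)/(-1 + d) (q(C, d) = (C - 391)/(d + (11 - 12)) = (-391 + C)/(d - 1) = (-391 + C)/(-1 + d))
n = 125341 (n = -2 + (33930 + 91413) = -2 + 125343 = 125341)
n + q(b(26), 247) = 125341 + (-391 + 2*26**2)/(-1 + 247) = 125341 + (-391 + 2*676)/246 = 125341 + (-391 + 1352)/246 = 125341 + (1/246)*961 = 125341 + 961/246 = 30834847/246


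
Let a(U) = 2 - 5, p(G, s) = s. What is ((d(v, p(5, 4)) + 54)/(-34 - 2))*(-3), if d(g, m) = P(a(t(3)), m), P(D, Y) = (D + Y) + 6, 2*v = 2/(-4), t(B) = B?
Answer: 61/12 ≈ 5.0833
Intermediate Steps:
v = -¼ (v = (2/(-4))/2 = (2*(-¼))/2 = (½)*(-½) = -¼ ≈ -0.25000)
a(U) = -3
P(D, Y) = 6 + D + Y
d(g, m) = 3 + m (d(g, m) = 6 - 3 + m = 3 + m)
((d(v, p(5, 4)) + 54)/(-34 - 2))*(-3) = (((3 + 4) + 54)/(-34 - 2))*(-3) = ((7 + 54)/(-36))*(-3) = (61*(-1/36))*(-3) = -61/36*(-3) = 61/12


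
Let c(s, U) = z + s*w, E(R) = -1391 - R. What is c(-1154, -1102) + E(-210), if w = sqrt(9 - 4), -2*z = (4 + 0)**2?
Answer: -1189 - 1154*sqrt(5) ≈ -3769.4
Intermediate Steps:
z = -8 (z = -(4 + 0)**2/2 = -1/2*4**2 = -1/2*16 = -8)
w = sqrt(5) ≈ 2.2361
c(s, U) = -8 + s*sqrt(5)
c(-1154, -1102) + E(-210) = (-8 - 1154*sqrt(5)) + (-1391 - 1*(-210)) = (-8 - 1154*sqrt(5)) + (-1391 + 210) = (-8 - 1154*sqrt(5)) - 1181 = -1189 - 1154*sqrt(5)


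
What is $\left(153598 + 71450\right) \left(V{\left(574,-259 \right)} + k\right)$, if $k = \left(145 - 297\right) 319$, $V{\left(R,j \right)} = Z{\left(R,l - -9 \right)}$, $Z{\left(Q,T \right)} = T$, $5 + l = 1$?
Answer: $-10911002184$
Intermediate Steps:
$l = -4$ ($l = -5 + 1 = -4$)
$V{\left(R,j \right)} = 5$ ($V{\left(R,j \right)} = -4 - -9 = -4 + 9 = 5$)
$k = -48488$ ($k = \left(-152\right) 319 = -48488$)
$\left(153598 + 71450\right) \left(V{\left(574,-259 \right)} + k\right) = \left(153598 + 71450\right) \left(5 - 48488\right) = 225048 \left(-48483\right) = -10911002184$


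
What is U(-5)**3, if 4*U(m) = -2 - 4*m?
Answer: 729/8 ≈ 91.125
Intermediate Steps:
U(m) = -1/2 - m (U(m) = (-2 - 4*m)/4 = -1/2 - m)
U(-5)**3 = (-1/2 - 1*(-5))**3 = (-1/2 + 5)**3 = (9/2)**3 = 729/8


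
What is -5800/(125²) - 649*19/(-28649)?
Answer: 1060307/17905625 ≈ 0.059216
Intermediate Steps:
-5800/(125²) - 649*19/(-28649) = -5800/15625 - 12331*(-1/28649) = -5800*1/15625 + 12331/28649 = -232/625 + 12331/28649 = 1060307/17905625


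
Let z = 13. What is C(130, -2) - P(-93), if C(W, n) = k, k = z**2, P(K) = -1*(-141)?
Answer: 28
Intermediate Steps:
P(K) = 141
k = 169 (k = 13**2 = 169)
C(W, n) = 169
C(130, -2) - P(-93) = 169 - 1*141 = 169 - 141 = 28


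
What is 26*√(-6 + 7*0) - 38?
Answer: -38 + 26*I*√6 ≈ -38.0 + 63.687*I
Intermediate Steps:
26*√(-6 + 7*0) - 38 = 26*√(-6 + 0) - 38 = 26*√(-6) - 38 = 26*(I*√6) - 38 = 26*I*√6 - 38 = -38 + 26*I*√6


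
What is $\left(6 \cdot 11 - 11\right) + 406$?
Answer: $461$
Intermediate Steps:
$\left(6 \cdot 11 - 11\right) + 406 = \left(66 - 11\right) + 406 = 55 + 406 = 461$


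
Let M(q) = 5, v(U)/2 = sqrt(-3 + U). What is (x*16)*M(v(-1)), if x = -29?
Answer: -2320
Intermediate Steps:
v(U) = 2*sqrt(-3 + U)
(x*16)*M(v(-1)) = -29*16*5 = -464*5 = -2320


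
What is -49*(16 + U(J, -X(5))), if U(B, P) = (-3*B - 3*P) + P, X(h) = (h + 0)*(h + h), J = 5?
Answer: -4949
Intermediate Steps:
X(h) = 2*h² (X(h) = h*(2*h) = 2*h²)
U(B, P) = -3*B - 2*P
-49*(16 + U(J, -X(5))) = -49*(16 + (-3*5 - (-2)*2*5²)) = -49*(16 + (-15 - (-2)*2*25)) = -49*(16 + (-15 - (-2)*50)) = -49*(16 + (-15 - 2*(-50))) = -49*(16 + (-15 + 100)) = -49*(16 + 85) = -49*101 = -4949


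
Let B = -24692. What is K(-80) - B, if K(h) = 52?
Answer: 24744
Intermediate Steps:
K(-80) - B = 52 - 1*(-24692) = 52 + 24692 = 24744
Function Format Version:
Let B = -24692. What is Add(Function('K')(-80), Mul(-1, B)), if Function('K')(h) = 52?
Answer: 24744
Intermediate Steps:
Add(Function('K')(-80), Mul(-1, B)) = Add(52, Mul(-1, -24692)) = Add(52, 24692) = 24744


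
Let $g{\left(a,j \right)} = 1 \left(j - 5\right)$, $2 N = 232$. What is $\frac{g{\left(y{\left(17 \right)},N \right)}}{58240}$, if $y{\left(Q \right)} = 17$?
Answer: $\frac{111}{58240} \approx 0.0019059$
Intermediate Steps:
$N = 116$ ($N = \frac{1}{2} \cdot 232 = 116$)
$g{\left(a,j \right)} = -5 + j$ ($g{\left(a,j \right)} = 1 \left(-5 + j\right) = -5 + j$)
$\frac{g{\left(y{\left(17 \right)},N \right)}}{58240} = \frac{-5 + 116}{58240} = 111 \cdot \frac{1}{58240} = \frac{111}{58240}$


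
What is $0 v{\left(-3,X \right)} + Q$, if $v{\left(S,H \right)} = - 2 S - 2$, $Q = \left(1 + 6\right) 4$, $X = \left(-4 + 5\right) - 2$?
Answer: $28$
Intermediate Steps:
$X = -1$ ($X = 1 - 2 = -1$)
$Q = 28$ ($Q = 7 \cdot 4 = 28$)
$v{\left(S,H \right)} = -2 - 2 S$
$0 v{\left(-3,X \right)} + Q = 0 \left(-2 - -6\right) + 28 = 0 \left(-2 + 6\right) + 28 = 0 \cdot 4 + 28 = 0 + 28 = 28$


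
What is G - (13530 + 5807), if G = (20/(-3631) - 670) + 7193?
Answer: -46527654/3631 ≈ -12814.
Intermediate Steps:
G = 23684993/3631 (G = (20*(-1/3631) - 670) + 7193 = (-20/3631 - 670) + 7193 = -2432790/3631 + 7193 = 23684993/3631 ≈ 6523.0)
G - (13530 + 5807) = 23684993/3631 - (13530 + 5807) = 23684993/3631 - 1*19337 = 23684993/3631 - 19337 = -46527654/3631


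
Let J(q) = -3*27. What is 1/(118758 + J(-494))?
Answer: 1/118677 ≈ 8.4262e-6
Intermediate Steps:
J(q) = -81
1/(118758 + J(-494)) = 1/(118758 - 81) = 1/118677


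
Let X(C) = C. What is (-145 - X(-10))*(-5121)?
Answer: 691335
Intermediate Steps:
(-145 - X(-10))*(-5121) = (-145 - 1*(-10))*(-5121) = (-145 + 10)*(-5121) = -135*(-5121) = 691335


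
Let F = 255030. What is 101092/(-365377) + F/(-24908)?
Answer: -47850047923/4550405158 ≈ -10.516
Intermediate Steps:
101092/(-365377) + F/(-24908) = 101092/(-365377) + 255030/(-24908) = 101092*(-1/365377) + 255030*(-1/24908) = -101092/365377 - 127515/12454 = -47850047923/4550405158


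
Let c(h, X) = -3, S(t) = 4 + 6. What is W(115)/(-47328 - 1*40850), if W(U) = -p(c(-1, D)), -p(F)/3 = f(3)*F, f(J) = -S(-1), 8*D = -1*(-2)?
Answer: -45/44089 ≈ -0.0010207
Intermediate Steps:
S(t) = 10
D = ¼ (D = (-1*(-2))/8 = (⅛)*2 = ¼ ≈ 0.25000)
f(J) = -10 (f(J) = -1*10 = -10)
p(F) = 30*F (p(F) = -(-30)*F = 30*F)
W(U) = 90 (W(U) = -30*(-3) = -1*(-90) = 90)
W(115)/(-47328 - 1*40850) = 90/(-47328 - 1*40850) = 90/(-47328 - 40850) = 90/(-88178) = 90*(-1/88178) = -45/44089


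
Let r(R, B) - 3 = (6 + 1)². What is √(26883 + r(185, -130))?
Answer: √26935 ≈ 164.12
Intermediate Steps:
r(R, B) = 52 (r(R, B) = 3 + (6 + 1)² = 3 + 7² = 3 + 49 = 52)
√(26883 + r(185, -130)) = √(26883 + 52) = √26935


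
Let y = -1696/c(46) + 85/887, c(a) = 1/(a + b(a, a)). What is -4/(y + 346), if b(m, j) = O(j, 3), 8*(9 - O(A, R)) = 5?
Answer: 3548/81492153 ≈ 4.3538e-5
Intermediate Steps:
O(A, R) = 67/8 (O(A, R) = 9 - 1/8*5 = 9 - 5/8 = 67/8)
b(m, j) = 67/8
c(a) = 1/(67/8 + a) (c(a) = 1/(a + 67/8) = 1/(67/8 + a))
y = -81799055/887 (y = -1696/(8/(67 + 8*46)) + 85/887 = -1696/(8/(67 + 368)) + 85*(1/887) = -1696/(8/435) + 85/887 = -1696/(8*(1/435)) + 85/887 = -1696/8/435 + 85/887 = -1696*435/8 + 85/887 = -92220 + 85/887 = -81799055/887 ≈ -92220.)
-4/(y + 346) = -4/(-81799055/887 + 346) = -4/(-81492153/887) = -887/81492153*(-4) = 3548/81492153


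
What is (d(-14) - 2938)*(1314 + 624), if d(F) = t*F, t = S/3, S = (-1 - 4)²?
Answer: -5919944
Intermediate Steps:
S = 25 (S = (-5)² = 25)
t = 25/3 ≈ 8.3333
d(F) = 25*F/3
(d(-14) - 2938)*(1314 + 624) = ((25/3)*(-14) - 2938)*(1314 + 624) = (-350/3 - 2938)*1938 = -9164/3*1938 = -5919944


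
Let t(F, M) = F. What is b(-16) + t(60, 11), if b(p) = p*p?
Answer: 316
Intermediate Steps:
b(p) = p²
b(-16) + t(60, 11) = (-16)² + 60 = 256 + 60 = 316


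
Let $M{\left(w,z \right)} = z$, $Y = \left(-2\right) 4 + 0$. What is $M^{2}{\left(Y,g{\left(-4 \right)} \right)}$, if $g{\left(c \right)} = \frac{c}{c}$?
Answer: $1$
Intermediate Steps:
$g{\left(c \right)} = 1$
$Y = -8$ ($Y = -8 + 0 = -8$)
$M^{2}{\left(Y,g{\left(-4 \right)} \right)} = 1^{2} = 1$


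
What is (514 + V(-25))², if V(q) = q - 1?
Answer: 238144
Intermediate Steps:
V(q) = -1 + q
(514 + V(-25))² = (514 + (-1 - 25))² = (514 - 26)² = 488² = 238144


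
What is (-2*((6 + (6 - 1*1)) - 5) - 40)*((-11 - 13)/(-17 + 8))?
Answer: -416/3 ≈ -138.67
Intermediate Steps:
(-2*((6 + (6 - 1*1)) - 5) - 40)*((-11 - 13)/(-17 + 8)) = (-2*((6 + (6 - 1)) - 5) - 40)*(-24/(-9)) = (-2*((6 + 5) - 5) - 40)*(-24*(-⅑)) = (-2*(11 - 5) - 40)*(8/3) = (-2*6 - 40)*(8/3) = (-12 - 40)*(8/3) = -52*8/3 = -416/3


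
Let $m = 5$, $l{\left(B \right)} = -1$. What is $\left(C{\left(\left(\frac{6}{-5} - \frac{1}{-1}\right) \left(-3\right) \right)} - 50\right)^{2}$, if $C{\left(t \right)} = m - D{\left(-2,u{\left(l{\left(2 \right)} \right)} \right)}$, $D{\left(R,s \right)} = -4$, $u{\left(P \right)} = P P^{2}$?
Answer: $1681$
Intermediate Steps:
$u{\left(P \right)} = P^{3}$
$C{\left(t \right)} = 9$ ($C{\left(t \right)} = 5 - -4 = 5 + 4 = 9$)
$\left(C{\left(\left(\frac{6}{-5} - \frac{1}{-1}\right) \left(-3\right) \right)} - 50\right)^{2} = \left(9 - 50\right)^{2} = \left(-41\right)^{2} = 1681$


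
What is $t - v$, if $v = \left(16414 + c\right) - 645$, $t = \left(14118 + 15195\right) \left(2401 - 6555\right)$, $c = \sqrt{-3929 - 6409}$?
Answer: $-121781971 - i \sqrt{10338} \approx -1.2178 \cdot 10^{8} - 101.68 i$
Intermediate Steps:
$c = i \sqrt{10338}$ ($c = \sqrt{-10338} = i \sqrt{10338} \approx 101.68 i$)
$t = -121766202$ ($t = 29313 \left(-4154\right) = -121766202$)
$v = 15769 + i \sqrt{10338}$ ($v = \left(16414 + i \sqrt{10338}\right) - 645 = 15769 + i \sqrt{10338} \approx 15769.0 + 101.68 i$)
$t - v = -121766202 - \left(15769 + i \sqrt{10338}\right) = -121781971 - i \sqrt{10338}$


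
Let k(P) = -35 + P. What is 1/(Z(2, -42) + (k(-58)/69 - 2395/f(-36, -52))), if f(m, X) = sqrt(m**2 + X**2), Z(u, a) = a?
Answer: -3668960/37667151 + 1013564*sqrt(10)/37667151 ≈ -0.012313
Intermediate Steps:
f(m, X) = sqrt(X**2 + m**2)
1/(Z(2, -42) + (k(-58)/69 - 2395/f(-36, -52))) = 1/(-42 + ((-35 - 58)/69 - 2395/sqrt((-52)**2 + (-36)**2))) = 1/(-42 + (-93*1/69 - 2395/sqrt(2704 + 1296))) = 1/(-42 + (-31/23 - 2395*sqrt(10)/200)) = 1/(-42 + (-31/23 - 479*sqrt(10)/40)) = 1/(-997/23 - 479*sqrt(10)/40)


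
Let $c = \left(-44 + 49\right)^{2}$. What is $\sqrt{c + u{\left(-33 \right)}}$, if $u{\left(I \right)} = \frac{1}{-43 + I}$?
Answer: $\frac{3 \sqrt{4009}}{38} \approx 4.9987$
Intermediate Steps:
$c = 25$ ($c = 5^{2} = 25$)
$\sqrt{c + u{\left(-33 \right)}} = \sqrt{25 + \frac{1}{-43 - 33}} = \sqrt{25 + \frac{1}{-76}} = \sqrt{25 - \frac{1}{76}} = \sqrt{\frac{1899}{76}} = \frac{3 \sqrt{4009}}{38}$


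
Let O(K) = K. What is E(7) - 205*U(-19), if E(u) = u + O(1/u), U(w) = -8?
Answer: 11530/7 ≈ 1647.1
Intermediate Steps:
E(u) = u + 1/u
E(7) - 205*U(-19) = (7 + 1/7) - 205*(-8) = (7 + ⅐) + 1640 = 50/7 + 1640 = 11530/7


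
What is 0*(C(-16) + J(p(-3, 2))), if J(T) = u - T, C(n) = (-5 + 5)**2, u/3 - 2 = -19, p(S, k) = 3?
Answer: 0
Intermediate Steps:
u = -51 (u = 6 + 3*(-19) = 6 - 57 = -51)
C(n) = 0 (C(n) = 0**2 = 0)
J(T) = -51 - T
0*(C(-16) + J(p(-3, 2))) = 0*(0 + (-51 - 1*3)) = 0*(0 + (-51 - 3)) = 0*(0 - 54) = 0*(-54) = 0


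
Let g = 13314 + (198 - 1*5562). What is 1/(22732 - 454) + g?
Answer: 177110101/22278 ≈ 7950.0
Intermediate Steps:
g = 7950 (g = 13314 + (198 - 5562) = 13314 - 5364 = 7950)
1/(22732 - 454) + g = 1/(22732 - 454) + 7950 = 1/22278 + 7950 = 177110101/22278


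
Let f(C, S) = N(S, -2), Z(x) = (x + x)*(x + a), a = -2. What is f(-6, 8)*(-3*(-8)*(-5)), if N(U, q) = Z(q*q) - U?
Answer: -960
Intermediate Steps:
Z(x) = 2*x*(-2 + x) (Z(x) = (x + x)*(x - 2) = (2*x)*(-2 + x) = 2*x*(-2 + x))
N(U, q) = -U + 2*q**2*(-2 + q**2) (N(U, q) = 2*(q*q)*(-2 + q*q) - U = 2*q**2*(-2 + q**2) - U = -U + 2*q**2*(-2 + q**2))
f(C, S) = 16 - S (f(C, S) = -S + 2*(-2)**2*(-2 + (-2)**2) = -S + 2*4*(-2 + 4) = -S + 2*4*2 = -S + 16 = 16 - S)
f(-6, 8)*(-3*(-8)*(-5)) = (16 - 1*8)*(-3*(-8)*(-5)) = (16 - 8)*(24*(-5)) = 8*(-120) = -960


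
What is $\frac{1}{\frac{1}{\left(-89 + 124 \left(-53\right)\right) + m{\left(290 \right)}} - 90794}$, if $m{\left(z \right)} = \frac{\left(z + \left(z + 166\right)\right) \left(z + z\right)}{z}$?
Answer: $- \frac{5169}{469314187} \approx -1.1014 \cdot 10^{-5}$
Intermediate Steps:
$m{\left(z \right)} = 332 + 4 z$ ($m{\left(z \right)} = \frac{\left(z + \left(166 + z\right)\right) 2 z}{z} = \frac{\left(166 + 2 z\right) 2 z}{z} = \frac{2 z \left(166 + 2 z\right)}{z} = 332 + 4 z$)
$\frac{1}{\frac{1}{\left(-89 + 124 \left(-53\right)\right) + m{\left(290 \right)}} - 90794} = \frac{1}{\frac{1}{\left(-89 + 124 \left(-53\right)\right) + \left(332 + 4 \cdot 290\right)} - 90794} = \frac{1}{\frac{1}{\left(-89 - 6572\right) + \left(332 + 1160\right)} - 90794} = \frac{1}{\frac{1}{-6661 + 1492} - 90794} = \frac{1}{\frac{1}{-5169} - 90794} = \frac{1}{- \frac{1}{5169} - 90794} = \frac{1}{- \frac{469314187}{5169}} = - \frac{5169}{469314187}$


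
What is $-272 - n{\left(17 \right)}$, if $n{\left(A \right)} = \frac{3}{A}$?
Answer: $- \frac{4627}{17} \approx -272.18$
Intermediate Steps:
$-272 - n{\left(17 \right)} = -272 - \frac{3}{17} = - \frac{4627}{17}$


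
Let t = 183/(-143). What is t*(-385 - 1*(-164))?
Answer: 3111/11 ≈ 282.82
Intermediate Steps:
t = -183/143 (t = 183*(-1/143) = -183/143 ≈ -1.2797)
t*(-385 - 1*(-164)) = -183*(-385 - 1*(-164))/143 = -183*(-385 + 164)/143 = -183/143*(-221) = 3111/11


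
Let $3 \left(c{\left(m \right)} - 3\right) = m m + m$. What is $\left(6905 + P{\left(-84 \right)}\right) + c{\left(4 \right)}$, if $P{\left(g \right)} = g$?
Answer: $\frac{20492}{3} \approx 6830.7$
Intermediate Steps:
$c{\left(m \right)} = 3 + \frac{m}{3} + \frac{m^{2}}{3}$ ($c{\left(m \right)} = 3 + \frac{m m + m}{3} = 3 + \frac{m^{2} + m}{3} = 3 + \frac{m + m^{2}}{3} = 3 + \left(\frac{m}{3} + \frac{m^{2}}{3}\right) = 3 + \frac{m}{3} + \frac{m^{2}}{3}$)
$\left(6905 + P{\left(-84 \right)}\right) + c{\left(4 \right)} = \left(6905 - 84\right) + \left(3 + \frac{1}{3} \cdot 4 + \frac{4^{2}}{3}\right) = 6821 + \left(3 + \frac{4}{3} + \frac{1}{3} \cdot 16\right) = 6821 + \left(3 + \frac{4}{3} + \frac{16}{3}\right) = 6821 + \frac{29}{3} = \frac{20492}{3}$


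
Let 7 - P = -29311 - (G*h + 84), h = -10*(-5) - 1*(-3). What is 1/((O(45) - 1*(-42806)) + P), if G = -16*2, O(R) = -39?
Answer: 1/70473 ≈ 1.4190e-5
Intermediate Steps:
G = -32
h = 53 (h = 50 + 3 = 53)
P = 27706 (P = 7 - (-29311 - (-32*53 + 84)) = 7 - (-29311 - (-1696 + 84)) = 7 - (-29311 - 1*(-1612)) = 7 - (-29311 + 1612) = 7 - 1*(-27699) = 7 + 27699 = 27706)
1/((O(45) - 1*(-42806)) + P) = 1/((-39 - 1*(-42806)) + 27706) = 1/((-39 + 42806) + 27706) = 1/(42767 + 27706) = 1/70473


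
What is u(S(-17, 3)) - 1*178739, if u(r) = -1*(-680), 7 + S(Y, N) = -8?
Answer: -178059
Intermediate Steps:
S(Y, N) = -15 (S(Y, N) = -7 - 8 = -15)
u(r) = 680
u(S(-17, 3)) - 1*178739 = 680 - 1*178739 = 680 - 178739 = -178059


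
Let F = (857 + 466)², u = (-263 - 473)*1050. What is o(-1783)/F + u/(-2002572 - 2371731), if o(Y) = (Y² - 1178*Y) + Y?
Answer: 8146275236080/2552156465229 ≈ 3.1919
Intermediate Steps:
o(Y) = Y² - 1177*Y
u = -772800 (u = -736*1050 = -772800)
F = 1750329 (F = 1323² = 1750329)
o(-1783)/F + u/(-2002572 - 2371731) = -1783*(-1177 - 1783)/1750329 - 772800/(-2002572 - 2371731) = -1783*(-2960)*(1/1750329) - 772800/(-4374303) = 5277680*(1/1750329) - 772800*(-1/4374303) = 5277680/1750329 + 257600/1458101 = 8146275236080/2552156465229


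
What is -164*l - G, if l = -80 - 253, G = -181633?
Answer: 236245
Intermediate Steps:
l = -333
-164*l - G = -164*(-333) - 1*(-181633) = 54612 + 181633 = 236245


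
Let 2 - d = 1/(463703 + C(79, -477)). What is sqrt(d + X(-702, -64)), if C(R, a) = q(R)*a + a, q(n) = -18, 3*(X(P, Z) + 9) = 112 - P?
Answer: sqrt(132395252487267)/707718 ≈ 16.258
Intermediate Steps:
X(P, Z) = 85/3 - P/3 (X(P, Z) = -9 + (112 - P)/3 = -9 + (112/3 - P/3) = 85/3 - P/3)
C(R, a) = -17*a (C(R, a) = -18*a + a = -17*a)
d = 943623/471812 (d = 2 - 1/(463703 - 17*(-477)) = 2 - 1/(463703 + 8109) = 2 - 1/471812 = 943623/471812 ≈ 2.0000)
sqrt(d + X(-702, -64)) = sqrt(943623/471812 + (85/3 - 1/3*(-702))) = sqrt(943623/471812 + (85/3 + 234)) = sqrt(943623/471812 + 787/3) = sqrt(374146913/1415436) = sqrt(132395252487267)/707718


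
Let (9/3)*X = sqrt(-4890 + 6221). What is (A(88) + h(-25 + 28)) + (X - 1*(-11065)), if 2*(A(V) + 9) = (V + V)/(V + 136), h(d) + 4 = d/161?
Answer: 7117753/644 + 11*sqrt(11)/3 ≈ 11065.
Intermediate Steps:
h(d) = -4 + d/161
A(V) = -9 + V/(136 + V) (A(V) = -9 + ((V + V)/(V + 136))/2 = -9 + ((2*V)/(136 + V))/2 = -9 + (2*V/(136 + V))/2 = -9 + V/(136 + V))
X = 11*sqrt(11)/3 (X = sqrt(-4890 + 6221)/3 = sqrt(1331)/3 = (11*sqrt(11))/3 = 11*sqrt(11)/3 ≈ 12.161)
(A(88) + h(-25 + 28)) + (X - 1*(-11065)) = (8*(-153 - 1*88)/(136 + 88) + (-4 + (-25 + 28)/161)) + (11*sqrt(11)/3 - 1*(-11065)) = (8*(-153 - 88)/224 + (-4 + (1/161)*3)) + (11*sqrt(11)/3 + 11065) = (8*(1/224)*(-241) + (-4 + 3/161)) + (11065 + 11*sqrt(11)/3) = (-241/28 - 641/161) + (11065 + 11*sqrt(11)/3) = -8107/644 + (11065 + 11*sqrt(11)/3) = 7117753/644 + 11*sqrt(11)/3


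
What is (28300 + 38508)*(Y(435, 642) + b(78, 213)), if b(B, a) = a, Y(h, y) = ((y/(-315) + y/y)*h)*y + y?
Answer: -19311110088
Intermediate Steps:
Y(h, y) = y + h*y*(1 - y/315) (Y(h, y) = ((y*(-1/315) + 1)*h)*y + y = ((-y/315 + 1)*h)*y + y = ((1 - y/315)*h)*y + y = (h*(1 - y/315))*y + y = h*y*(1 - y/315) + y = y + h*y*(1 - y/315))
(28300 + 38508)*(Y(435, 642) + b(78, 213)) = (28300 + 38508)*((1/315)*642*(315 + 315*435 - 1*435*642) + 213) = 66808*((1/315)*642*(315 + 137025 - 279270) + 213) = 66808*((1/315)*642*(-141930) + 213) = 66808*(-2024868/7 + 213) = 66808*(-2023377/7) = -19311110088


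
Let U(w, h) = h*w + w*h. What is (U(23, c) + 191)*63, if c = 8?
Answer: 35217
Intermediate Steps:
U(w, h) = 2*h*w (U(w, h) = h*w + h*w = 2*h*w)
(U(23, c) + 191)*63 = (2*8*23 + 191)*63 = (368 + 191)*63 = 559*63 = 35217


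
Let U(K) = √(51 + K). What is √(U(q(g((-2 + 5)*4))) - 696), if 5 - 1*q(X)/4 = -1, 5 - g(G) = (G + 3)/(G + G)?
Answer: √(-696 + 5*√3) ≈ 26.217*I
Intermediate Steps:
g(G) = 5 - (3 + G)/(2*G) (g(G) = 5 - (G + 3)/(G + G) = 5 - (3 + G)/(2*G))
q(X) = 24 (q(X) = 20 - 4*(-1) = 20 + 4 = 24)
√(U(q(g((-2 + 5)*4))) - 696) = √(√(51 + 24) - 696) = √(√75 - 696) = √(5*√3 - 696) = √(-696 + 5*√3)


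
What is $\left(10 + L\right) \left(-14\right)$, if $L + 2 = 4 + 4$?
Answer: $-224$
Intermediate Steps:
$L = 6$ ($L = -2 + \left(4 + 4\right) = -2 + 8 = 6$)
$\left(10 + L\right) \left(-14\right) = \left(10 + 6\right) \left(-14\right) = 16 \left(-14\right) = -224$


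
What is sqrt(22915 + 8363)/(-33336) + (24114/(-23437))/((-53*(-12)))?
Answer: -4019/2484322 - sqrt(31278)/33336 ≈ -0.0069230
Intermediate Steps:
sqrt(22915 + 8363)/(-33336) + (24114/(-23437))/((-53*(-12))) = sqrt(31278)*(-1/33336) + (24114*(-1/23437))/636 = -sqrt(31278)/33336 - 24114/23437*1/636 = -sqrt(31278)/33336 - 4019/2484322 = -4019/2484322 - sqrt(31278)/33336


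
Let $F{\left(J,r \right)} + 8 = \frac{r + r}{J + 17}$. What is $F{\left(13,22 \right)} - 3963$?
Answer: $- \frac{59543}{15} \approx -3969.5$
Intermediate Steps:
$F{\left(J,r \right)} = -8 + \frac{2 r}{17 + J}$ ($F{\left(J,r \right)} = -8 + \frac{r + r}{J + 17} = -8 + \frac{2 r}{17 + J}$)
$F{\left(13,22 \right)} - 3963 = \frac{2 \left(-68 + 22 - 52\right)}{17 + 13} - 3963 = \frac{2 \left(-68 + 22 - 52\right)}{30} - 3963 = 2 \cdot \frac{1}{30} \left(-98\right) - 3963 = - \frac{98}{15} - 3963 = - \frac{59543}{15}$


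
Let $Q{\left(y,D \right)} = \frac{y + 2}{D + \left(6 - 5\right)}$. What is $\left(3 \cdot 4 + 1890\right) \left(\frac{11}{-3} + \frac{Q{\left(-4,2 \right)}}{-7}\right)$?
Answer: $- \frac{47550}{7} \approx -6792.9$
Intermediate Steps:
$Q{\left(y,D \right)} = \frac{2 + y}{1 + D}$ ($Q{\left(y,D \right)} = \frac{2 + y}{D + \left(6 - 5\right)} = \frac{2 + y}{D + 1} = \frac{2 + y}{1 + D}$)
$\left(3 \cdot 4 + 1890\right) \left(\frac{11}{-3} + \frac{Q{\left(-4,2 \right)}}{-7}\right) = \left(3 \cdot 4 + 1890\right) \left(\frac{11}{-3} + \frac{\frac{1}{1 + 2} \left(2 - 4\right)}{-7}\right) = \left(12 + 1890\right) \left(11 \left(- \frac{1}{3}\right) + \frac{1}{3} \left(-2\right) \left(- \frac{1}{7}\right)\right) = 1902 \left(- \frac{11}{3} + \frac{1}{3} \left(-2\right) \left(- \frac{1}{7}\right)\right) = 1902 \left(- \frac{11}{3} - - \frac{2}{21}\right) = 1902 \left(- \frac{11}{3} + \frac{2}{21}\right) = 1902 \left(- \frac{25}{7}\right) = - \frac{47550}{7}$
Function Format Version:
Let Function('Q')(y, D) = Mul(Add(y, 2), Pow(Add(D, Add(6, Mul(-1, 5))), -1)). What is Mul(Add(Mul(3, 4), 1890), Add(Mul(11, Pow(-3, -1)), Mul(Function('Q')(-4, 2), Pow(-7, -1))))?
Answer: Rational(-47550, 7) ≈ -6792.9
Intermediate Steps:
Function('Q')(y, D) = Mul(Pow(Add(1, D), -1), Add(2, y)) (Function('Q')(y, D) = Mul(Add(2, y), Pow(Add(D, Add(6, -5)), -1)) = Mul(Add(2, y), Pow(Add(D, 1), -1)) = Mul(Add(2, y), Pow(Add(1, D), -1)) = Mul(Pow(Add(1, D), -1), Add(2, y)))
Mul(Add(Mul(3, 4), 1890), Add(Mul(11, Pow(-3, -1)), Mul(Function('Q')(-4, 2), Pow(-7, -1)))) = Mul(Add(Mul(3, 4), 1890), Add(Mul(11, Pow(-3, -1)), Mul(Mul(Pow(Add(1, 2), -1), Add(2, -4)), Pow(-7, -1)))) = Mul(Add(12, 1890), Add(Mul(11, Rational(-1, 3)), Mul(Mul(Pow(3, -1), -2), Rational(-1, 7)))) = Mul(1902, Add(Rational(-11, 3), Mul(Mul(Rational(1, 3), -2), Rational(-1, 7)))) = Mul(1902, Add(Rational(-11, 3), Mul(Rational(-2, 3), Rational(-1, 7)))) = Mul(1902, Add(Rational(-11, 3), Rational(2, 21))) = Mul(1902, Rational(-25, 7)) = Rational(-47550, 7)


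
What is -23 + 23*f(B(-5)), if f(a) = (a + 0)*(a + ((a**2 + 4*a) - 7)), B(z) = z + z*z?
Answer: 226757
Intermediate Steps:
B(z) = z + z**2
f(a) = a*(-7 + a**2 + 5*a) (f(a) = a*(a + (-7 + a**2 + 4*a)) = a*(-7 + a**2 + 5*a))
-23 + 23*f(B(-5)) = -23 + 23*((-5*(1 - 5))*(-7 + (-5*(1 - 5))**2 + 5*(-5*(1 - 5)))) = -23 + 23*((-5*(-4))*(-7 + (-5*(-4))**2 + 5*(-5*(-4)))) = -23 + 23*(20*(-7 + 20**2 + 5*20)) = -23 + 23*(20*(-7 + 400 + 100)) = -23 + 23*(20*493) = -23 + 23*9860 = -23 + 226780 = 226757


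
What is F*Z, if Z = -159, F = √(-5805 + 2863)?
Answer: -159*I*√2942 ≈ -8624.2*I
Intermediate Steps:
F = I*√2942 (F = √(-2942) = I*√2942 ≈ 54.24*I)
F*Z = (I*√2942)*(-159) = -159*I*√2942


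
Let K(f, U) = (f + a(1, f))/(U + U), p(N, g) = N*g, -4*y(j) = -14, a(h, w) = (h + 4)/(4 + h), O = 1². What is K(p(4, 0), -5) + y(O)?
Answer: 17/5 ≈ 3.4000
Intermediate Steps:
O = 1
a(h, w) = 1 (a(h, w) = (4 + h)/(4 + h) = 1)
y(j) = 7/2 (y(j) = -¼*(-14) = 7/2)
K(f, U) = (1 + f)/(2*U) (K(f, U) = (f + 1)/(U + U) = (1 + f)/((2*U)) = (1 + f)*(1/(2*U)) = (1 + f)/(2*U))
K(p(4, 0), -5) + y(O) = (½)*(1 + 4*0)/(-5) + 7/2 = (½)*(-⅕)*(1 + 0) + 7/2 = (½)*(-⅕)*1 + 7/2 = -⅒ + 7/2 = 17/5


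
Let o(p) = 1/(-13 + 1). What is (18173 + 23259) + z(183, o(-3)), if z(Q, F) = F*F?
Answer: 5966209/144 ≈ 41432.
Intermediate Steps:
o(p) = -1/12 (o(p) = 1/(-12) = -1/12)
z(Q, F) = F²
(18173 + 23259) + z(183, o(-3)) = (18173 + 23259) + (-1/12)² = 41432 + 1/144 = 5966209/144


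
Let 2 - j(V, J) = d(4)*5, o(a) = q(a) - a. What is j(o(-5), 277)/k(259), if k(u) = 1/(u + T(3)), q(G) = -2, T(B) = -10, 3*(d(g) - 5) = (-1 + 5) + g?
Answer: -9047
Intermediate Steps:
d(g) = 19/3 + g/3 (d(g) = 5 + ((-1 + 5) + g)/3 = 5 + (4 + g)/3 = 5 + (4/3 + g/3) = 19/3 + g/3)
o(a) = -2 - a
j(V, J) = -109/3 (j(V, J) = 2 - (19/3 + (1/3)*4)*5 = 2 - (19/3 + 4/3)*5 = 2 - 23*5/3 = 2 - 1*115/3 = 2 - 115/3 = -109/3)
k(u) = 1/(-10 + u) (k(u) = 1/(u - 10) = 1/(-10 + u))
j(o(-5), 277)/k(259) = -109/(3*(1/(-10 + 259))) = -109/(3*(1/249)) = -109/(3*1/249) = -109/3*249 = -9047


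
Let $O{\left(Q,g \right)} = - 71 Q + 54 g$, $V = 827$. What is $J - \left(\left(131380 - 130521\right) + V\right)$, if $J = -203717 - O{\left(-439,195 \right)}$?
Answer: $-247102$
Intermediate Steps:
$J = -245416$ ($J = -203717 - \left(\left(-71\right) \left(-439\right) + 54 \cdot 195\right) = -203717 - \left(31169 + 10530\right) = -203717 - 41699 = -245416$)
$J - \left(\left(131380 - 130521\right) + V\right) = -245416 - \left(\left(131380 - 130521\right) + 827\right) = -245416 - \left(859 + 827\right) = -245416 - 1686 = -247102$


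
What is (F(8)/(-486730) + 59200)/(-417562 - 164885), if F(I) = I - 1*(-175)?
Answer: -28814415817/283494428310 ≈ -0.10164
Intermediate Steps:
F(I) = 175 + I (F(I) = I + 175 = 175 + I)
(F(8)/(-486730) + 59200)/(-417562 - 164885) = ((175 + 8)/(-486730) + 59200)/(-417562 - 164885) = (183*(-1/486730) + 59200)/(-582447) = (-183/486730 + 59200)*(-1/582447) = (28814415817/486730)*(-1/582447) = -28814415817/283494428310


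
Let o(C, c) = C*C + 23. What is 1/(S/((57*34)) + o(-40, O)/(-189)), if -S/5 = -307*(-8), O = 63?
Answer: -20349/303683 ≈ -0.067007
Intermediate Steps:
S = -12280 (S = -(-1535)*(-8) = -5*2456 = -12280)
o(C, c) = 23 + C² (o(C, c) = C² + 23 = 23 + C²)
1/(S/((57*34)) + o(-40, O)/(-189)) = 1/(-12280/(57*34) + (23 + (-40)²)/(-189)) = 1/(-12280/1938 + (23 + 1600)*(-1/189)) = 1/(-12280*1/1938 + 1623*(-1/189)) = 1/(-6140/969 - 541/63) = 1/(-303683/20349) = -20349/303683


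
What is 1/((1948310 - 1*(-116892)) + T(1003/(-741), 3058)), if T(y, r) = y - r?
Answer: 741/1528047701 ≈ 4.8493e-7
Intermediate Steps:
1/((1948310 - 1*(-116892)) + T(1003/(-741), 3058)) = 1/((1948310 - 1*(-116892)) + (1003/(-741) - 1*3058)) = 1/((1948310 + 116892) + (1003*(-1/741) - 3058)) = 1/(2065202 + (-1003/741 - 3058)) = 1/(2065202 - 2266981/741) = 1/(1528047701/741) = 741/1528047701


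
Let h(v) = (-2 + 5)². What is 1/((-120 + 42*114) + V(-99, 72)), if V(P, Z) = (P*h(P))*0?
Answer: 1/4668 ≈ 0.00021422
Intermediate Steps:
h(v) = 9 (h(v) = 3² = 9)
V(P, Z) = 0 (V(P, Z) = (P*9)*0 = (9*P)*0 = 0)
1/((-120 + 42*114) + V(-99, 72)) = 1/((-120 + 42*114) + 0) = 1/((-120 + 4788) + 0) = 1/(4668 + 0) = 1/4668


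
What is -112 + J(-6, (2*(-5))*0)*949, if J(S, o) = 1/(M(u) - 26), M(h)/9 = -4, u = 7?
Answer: -7893/62 ≈ -127.31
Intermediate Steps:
M(h) = -36 (M(h) = 9*(-4) = -36)
J(S, o) = -1/62 (J(S, o) = 1/(-36 - 26) = 1/(-62) = -1/62)
-112 + J(-6, (2*(-5))*0)*949 = -112 - 1/62*949 = -112 - 949/62 = -7893/62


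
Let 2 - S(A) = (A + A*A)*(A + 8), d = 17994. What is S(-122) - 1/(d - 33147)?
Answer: 25500529111/15153 ≈ 1.6829e+6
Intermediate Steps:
S(A) = 2 - (8 + A)*(A + A²) (S(A) = 2 - (A + A*A)*(A + 8) = 2 - (A + A²)*(8 + A) = 2 - (8 + A)*(A + A²))
S(-122) - 1/(d - 33147) = (2 - 1*(-122)³ - 9*(-122)² - 8*(-122)) - 1/(17994 - 33147) = (2 - 1*(-1815848) - 9*14884 + 976) - 1/(-15153) = (2 + 1815848 - 133956 + 976) - 1*(-1/15153) = 1682870 + 1/15153 = 25500529111/15153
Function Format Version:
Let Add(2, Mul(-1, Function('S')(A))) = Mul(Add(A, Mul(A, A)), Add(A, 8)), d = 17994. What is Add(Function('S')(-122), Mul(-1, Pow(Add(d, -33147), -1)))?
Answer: Rational(25500529111, 15153) ≈ 1.6829e+6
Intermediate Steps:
Function('S')(A) = Add(2, Mul(-1, Add(8, A), Add(A, Pow(A, 2)))) (Function('S')(A) = Add(2, Mul(-1, Mul(Add(A, Mul(A, A)), Add(A, 8)))) = Add(2, Mul(-1, Mul(Add(A, Pow(A, 2)), Add(8, A)))) = Add(2, Mul(-1, Mul(Add(8, A), Add(A, Pow(A, 2))))) = Add(2, Mul(-1, Add(8, A), Add(A, Pow(A, 2)))))
Add(Function('S')(-122), Mul(-1, Pow(Add(d, -33147), -1))) = Add(Add(2, Mul(-1, Pow(-122, 3)), Mul(-9, Pow(-122, 2)), Mul(-8, -122)), Mul(-1, Pow(Add(17994, -33147), -1))) = Add(Add(2, Mul(-1, -1815848), Mul(-9, 14884), 976), Mul(-1, Pow(-15153, -1))) = Add(Add(2, 1815848, -133956, 976), Mul(-1, Rational(-1, 15153))) = Add(1682870, Rational(1, 15153)) = Rational(25500529111, 15153)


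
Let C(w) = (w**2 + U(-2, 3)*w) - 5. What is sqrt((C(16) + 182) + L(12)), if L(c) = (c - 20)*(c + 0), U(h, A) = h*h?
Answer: sqrt(401) ≈ 20.025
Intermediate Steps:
U(h, A) = h**2
C(w) = -5 + w**2 + 4*w (C(w) = (w**2 + (-2)**2*w) - 5 = (w**2 + 4*w) - 5 = -5 + w**2 + 4*w)
L(c) = c*(-20 + c) (L(c) = (-20 + c)*c = c*(-20 + c))
sqrt((C(16) + 182) + L(12)) = sqrt(((-5 + 16**2 + 4*16) + 182) + 12*(-20 + 12)) = sqrt(((-5 + 256 + 64) + 182) + 12*(-8)) = sqrt((315 + 182) - 96) = sqrt(497 - 96) = sqrt(401)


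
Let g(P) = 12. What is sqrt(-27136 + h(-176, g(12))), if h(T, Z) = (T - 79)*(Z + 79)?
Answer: I*sqrt(50341) ≈ 224.37*I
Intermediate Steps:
h(T, Z) = (-79 + T)*(79 + Z)
sqrt(-27136 + h(-176, g(12))) = sqrt(-27136 + (-6241 - 79*12 + 79*(-176) - 176*12)) = sqrt(-27136 + (-6241 - 948 - 13904 - 2112)) = sqrt(-27136 - 23205) = sqrt(-50341) = I*sqrt(50341)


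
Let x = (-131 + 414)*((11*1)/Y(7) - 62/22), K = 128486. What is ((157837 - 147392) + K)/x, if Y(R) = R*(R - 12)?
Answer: -53488435/341298 ≈ -156.72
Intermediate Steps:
Y(R) = R*(-12 + R)
x = -341298/385 (x = (-131 + 414)*((11*1)/((7*(-12 + 7))) - 62/22) = 283*(11/((7*(-5))) - 62*1/22) = 283*(11/(-35) - 31/11) = 283*(11*(-1/35) - 31/11) = 283*(-11/35 - 31/11) = 283*(-1206/385) = -341298/385 ≈ -886.49)
((157837 - 147392) + K)/x = ((157837 - 147392) + 128486)/(-341298/385) = (10445 + 128486)*(-385/341298) = 138931*(-385/341298) = -53488435/341298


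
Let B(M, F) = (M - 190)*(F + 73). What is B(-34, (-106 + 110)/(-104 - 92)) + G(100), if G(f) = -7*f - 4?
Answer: -119360/7 ≈ -17051.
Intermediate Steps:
G(f) = -4 - 7*f
B(M, F) = (-190 + M)*(73 + F)
B(-34, (-106 + 110)/(-104 - 92)) + G(100) = (-13870 - 190*(-106 + 110)/(-104 - 92) + 73*(-34) + ((-106 + 110)/(-104 - 92))*(-34)) + (-4 - 7*100) = (-13870 - 760/(-196) - 2482 + (4/(-196))*(-34)) + (-4 - 700) = (-13870 - 760*(-1)/196 - 2482 + (4*(-1/196))*(-34)) - 704 = (-13870 - 190*(-1/49) - 2482 - 1/49*(-34)) - 704 = (-13870 + 190/49 - 2482 + 34/49) - 704 = -114432/7 - 704 = -119360/7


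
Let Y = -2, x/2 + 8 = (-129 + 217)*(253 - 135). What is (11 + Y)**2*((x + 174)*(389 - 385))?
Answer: 6780024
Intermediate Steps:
x = 20752 (x = -16 + 2*((-129 + 217)*(253 - 135)) = -16 + 2*(88*118) = -16 + 2*10384 = -16 + 20768 = 20752)
(11 + Y)**2*((x + 174)*(389 - 385)) = (11 - 2)**2*((20752 + 174)*(389 - 385)) = 9**2*(20926*4) = 81*83704 = 6780024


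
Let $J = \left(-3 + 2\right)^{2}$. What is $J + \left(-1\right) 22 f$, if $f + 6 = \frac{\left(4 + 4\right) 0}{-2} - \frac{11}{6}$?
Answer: $\frac{520}{3} \approx 173.33$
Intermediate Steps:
$f = - \frac{47}{6}$ ($f = -6 - \left(\frac{11}{6} - \frac{\left(4 + 4\right) 0}{-2}\right) = -6 - \left(\frac{11}{6} - 8 \cdot 0 \left(- \frac{1}{2}\right)\right) = -6 + \left(0 \left(- \frac{1}{2}\right) - \frac{11}{6}\right) = -6 + \left(0 - \frac{11}{6}\right) = -6 - \frac{11}{6} = - \frac{47}{6} \approx -7.8333$)
$J = 1$ ($J = \left(-1\right)^{2} = 1$)
$J + \left(-1\right) 22 f = 1 + \left(-1\right) 22 \left(- \frac{47}{6}\right) = 1 - - \frac{517}{3} = 1 + \frac{517}{3} = \frac{520}{3}$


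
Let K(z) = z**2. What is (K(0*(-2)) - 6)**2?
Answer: 36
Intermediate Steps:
(K(0*(-2)) - 6)**2 = ((0*(-2))**2 - 6)**2 = (0**2 - 6)**2 = (0 - 6)**2 = (-6)**2 = 36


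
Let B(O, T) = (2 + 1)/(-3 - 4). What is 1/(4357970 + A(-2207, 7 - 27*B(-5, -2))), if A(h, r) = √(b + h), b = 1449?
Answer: 2178985/9495951260829 - I*√758/18991902521658 ≈ 2.2946e-7 - 1.4497e-12*I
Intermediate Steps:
B(O, T) = -3/7 (B(O, T) = 3/(-7) = 3*(-⅐) = -3/7)
A(h, r) = √(1449 + h)
1/(4357970 + A(-2207, 7 - 27*B(-5, -2))) = 1/(4357970 + √(1449 - 2207)) = 1/(4357970 + √(-758)) = 1/(4357970 + I*√758)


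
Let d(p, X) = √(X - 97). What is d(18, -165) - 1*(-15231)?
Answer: 15231 + I*√262 ≈ 15231.0 + 16.186*I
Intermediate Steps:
d(p, X) = √(-97 + X)
d(18, -165) - 1*(-15231) = √(-97 - 165) - 1*(-15231) = √(-262) + 15231 = I*√262 + 15231 = 15231 + I*√262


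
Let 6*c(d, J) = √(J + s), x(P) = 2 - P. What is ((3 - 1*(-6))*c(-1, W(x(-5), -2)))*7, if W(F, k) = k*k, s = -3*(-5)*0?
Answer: 21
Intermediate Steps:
s = 0 (s = 15*0 = 0)
W(F, k) = k²
c(d, J) = √J/6 (c(d, J) = √(J + 0)/6 = √J/6)
((3 - 1*(-6))*c(-1, W(x(-5), -2)))*7 = ((3 - 1*(-6))*(√((-2)²)/6))*7 = ((3 + 6)*(√4/6))*7 = (9*((⅙)*2))*7 = (9*(⅓))*7 = 3*7 = 21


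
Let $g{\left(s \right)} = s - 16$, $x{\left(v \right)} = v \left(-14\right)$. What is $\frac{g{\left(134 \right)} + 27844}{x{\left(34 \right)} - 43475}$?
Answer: $- \frac{27962}{43951} \approx -0.63621$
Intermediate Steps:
$x{\left(v \right)} = - 14 v$
$g{\left(s \right)} = -16 + s$
$\frac{g{\left(134 \right)} + 27844}{x{\left(34 \right)} - 43475} = \frac{\left(-16 + 134\right) + 27844}{\left(-14\right) 34 - 43475} = \frac{118 + 27844}{-476 - 43475} = \frac{27962}{-43951} = 27962 \left(- \frac{1}{43951}\right) = - \frac{27962}{43951}$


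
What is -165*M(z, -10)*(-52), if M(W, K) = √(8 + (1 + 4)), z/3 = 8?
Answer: 8580*√13 ≈ 30936.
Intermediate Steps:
z = 24 (z = 3*8 = 24)
M(W, K) = √13 (M(W, K) = √(8 + 5) = √13)
-165*M(z, -10)*(-52) = -165*√13*(-52) = 8580*√13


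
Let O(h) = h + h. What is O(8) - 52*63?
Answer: -3260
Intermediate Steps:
O(h) = 2*h
O(8) - 52*63 = 2*8 - 52*63 = 16 - 3276 = -3260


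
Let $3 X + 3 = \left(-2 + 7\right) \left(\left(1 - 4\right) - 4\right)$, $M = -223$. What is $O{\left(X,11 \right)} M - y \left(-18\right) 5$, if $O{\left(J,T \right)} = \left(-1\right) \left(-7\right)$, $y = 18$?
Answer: $59$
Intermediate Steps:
$X = - \frac{38}{3}$ ($X = -1 + \frac{\left(-2 + 7\right) \left(\left(1 - 4\right) - 4\right)}{3} = -1 + \frac{5 \left(\left(1 - 4\right) - 4\right)}{3} = -1 + \frac{5 \left(-3 - 4\right)}{3} = -1 + \frac{5 \left(-7\right)}{3} = -1 + \frac{1}{3} \left(-35\right) = -1 - \frac{35}{3} = - \frac{38}{3} \approx -12.667$)
$O{\left(J,T \right)} = 7$
$O{\left(X,11 \right)} M - y \left(-18\right) 5 = 7 \left(-223\right) - 18 \left(-18\right) 5 = -1561 - \left(-324\right) 5 = -1561 - -1620 = -1561 + 1620 = 59$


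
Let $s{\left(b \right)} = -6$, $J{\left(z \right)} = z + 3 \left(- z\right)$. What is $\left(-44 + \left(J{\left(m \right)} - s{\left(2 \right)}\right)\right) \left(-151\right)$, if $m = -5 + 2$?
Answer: $4832$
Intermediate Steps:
$m = -3$
$J{\left(z \right)} = - 2 z$ ($J{\left(z \right)} = z - 3 z = - 2 z$)
$\left(-44 + \left(J{\left(m \right)} - s{\left(2 \right)}\right)\right) \left(-151\right) = \left(-44 - -12\right) \left(-151\right) = \left(-44 + \left(6 + 6\right)\right) \left(-151\right) = \left(-44 + 12\right) \left(-151\right) = \left(-32\right) \left(-151\right) = 4832$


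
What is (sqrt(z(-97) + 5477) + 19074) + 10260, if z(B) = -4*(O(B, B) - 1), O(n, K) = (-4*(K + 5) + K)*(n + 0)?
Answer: 29334 + sqrt(110629) ≈ 29667.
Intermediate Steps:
O(n, K) = n*(-20 - 3*K) (O(n, K) = (-4*(5 + K) + K)*n = ((-20 - 4*K) + K)*n = (-20 - 3*K)*n = n*(-20 - 3*K))
z(B) = 4 + 4*B*(20 + 3*B) (z(B) = -4*(-B*(20 + 3*B) - 1) = -4*(-1 - B*(20 + 3*B)) = 4 + 4*B*(20 + 3*B))
(sqrt(z(-97) + 5477) + 19074) + 10260 = (sqrt((4 + 4*(-97)*(20 + 3*(-97))) + 5477) + 19074) + 10260 = (sqrt((4 + 4*(-97)*(20 - 291)) + 5477) + 19074) + 10260 = (sqrt((4 + 4*(-97)*(-271)) + 5477) + 19074) + 10260 = (sqrt((4 + 105148) + 5477) + 19074) + 10260 = (sqrt(105152 + 5477) + 19074) + 10260 = (sqrt(110629) + 19074) + 10260 = (19074 + sqrt(110629)) + 10260 = 29334 + sqrt(110629)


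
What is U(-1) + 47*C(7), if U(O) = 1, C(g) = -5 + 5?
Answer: 1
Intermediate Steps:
C(g) = 0
U(-1) + 47*C(7) = 1 + 47*0 = 1 + 0 = 1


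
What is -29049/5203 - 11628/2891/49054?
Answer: -2059823873535/368932019071 ≈ -5.5832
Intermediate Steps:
-29049/5203 - 11628/2891/49054 = -29049*1/5203 - 11628*1/2891*(1/49054) = -29049/5203 - 11628/2891*1/49054 = -29049/5203 - 5814/70907557 = -2059823873535/368932019071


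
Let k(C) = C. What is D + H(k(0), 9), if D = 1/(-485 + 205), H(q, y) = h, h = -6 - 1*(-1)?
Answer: -1401/280 ≈ -5.0036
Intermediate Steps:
h = -5 (h = -6 + 1 = -5)
H(q, y) = -5
D = -1/280 (D = 1/(-280) = -1/280 ≈ -0.0035714)
D + H(k(0), 9) = -1/280 - 5 = -1401/280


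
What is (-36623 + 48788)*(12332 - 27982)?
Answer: -190382250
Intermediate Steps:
(-36623 + 48788)*(12332 - 27982) = 12165*(-15650) = -190382250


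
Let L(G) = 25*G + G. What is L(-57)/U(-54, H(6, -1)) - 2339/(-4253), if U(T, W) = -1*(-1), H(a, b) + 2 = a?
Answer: -6300607/4253 ≈ -1481.4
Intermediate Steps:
H(a, b) = -2 + a
L(G) = 26*G
U(T, W) = 1
L(-57)/U(-54, H(6, -1)) - 2339/(-4253) = (26*(-57))/1 - 2339/(-4253) = -1482*1 - 2339*(-1/4253) = -1482 + 2339/4253 = -6300607/4253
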